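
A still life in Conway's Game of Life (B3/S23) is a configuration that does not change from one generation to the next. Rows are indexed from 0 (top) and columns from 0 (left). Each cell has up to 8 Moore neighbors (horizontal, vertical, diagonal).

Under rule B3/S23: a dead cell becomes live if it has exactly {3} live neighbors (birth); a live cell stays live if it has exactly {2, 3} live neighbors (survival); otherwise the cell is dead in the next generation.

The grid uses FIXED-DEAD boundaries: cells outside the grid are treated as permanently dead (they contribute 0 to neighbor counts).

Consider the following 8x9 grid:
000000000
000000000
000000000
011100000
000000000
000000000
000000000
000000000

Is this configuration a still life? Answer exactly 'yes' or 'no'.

Compute generation 1 and compare to generation 0 (given above):
Generation 1:
000000000
000000000
001000000
001000000
001000000
000000000
000000000
000000000
Cell (2,2) differs: gen0=0 vs gen1=1 -> NOT a still life.

Answer: no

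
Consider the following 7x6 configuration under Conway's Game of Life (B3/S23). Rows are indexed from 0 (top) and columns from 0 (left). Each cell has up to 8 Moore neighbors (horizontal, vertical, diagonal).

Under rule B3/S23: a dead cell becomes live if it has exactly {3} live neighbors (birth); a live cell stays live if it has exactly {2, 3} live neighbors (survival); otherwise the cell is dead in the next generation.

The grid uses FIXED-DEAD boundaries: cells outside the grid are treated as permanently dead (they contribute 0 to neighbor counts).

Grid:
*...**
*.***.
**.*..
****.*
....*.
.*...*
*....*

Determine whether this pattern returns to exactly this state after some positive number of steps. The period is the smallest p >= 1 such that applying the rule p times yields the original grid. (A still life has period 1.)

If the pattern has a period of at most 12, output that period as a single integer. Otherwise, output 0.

Simulating and comparing each generation to the original:
Gen 0 (original, given above): 20 live cells
Gen 1: 14 live cells, differs from original
Gen 2: 12 live cells, differs from original
Gen 3: 13 live cells, differs from original
Gen 4: 13 live cells, differs from original
Gen 5: 10 live cells, differs from original
Gen 6: 10 live cells, differs from original
Gen 7: 9 live cells, differs from original
Gen 8: 12 live cells, differs from original
Gen 9: 12 live cells, differs from original
Gen 10: 11 live cells, differs from original
Gen 11: 11 live cells, differs from original
Gen 12: 11 live cells, differs from original
No period found within 12 steps.

Answer: 0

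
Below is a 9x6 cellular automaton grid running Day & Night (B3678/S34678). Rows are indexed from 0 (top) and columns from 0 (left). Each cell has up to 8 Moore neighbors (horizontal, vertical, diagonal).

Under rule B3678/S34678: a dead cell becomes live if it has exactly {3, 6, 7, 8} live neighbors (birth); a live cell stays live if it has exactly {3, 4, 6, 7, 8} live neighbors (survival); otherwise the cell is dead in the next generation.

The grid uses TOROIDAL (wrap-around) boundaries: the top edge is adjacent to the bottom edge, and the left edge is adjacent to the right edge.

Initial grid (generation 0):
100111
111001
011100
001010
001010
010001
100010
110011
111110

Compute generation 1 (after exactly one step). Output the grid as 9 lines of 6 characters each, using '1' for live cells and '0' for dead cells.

Simulating step by step:
Generation 0 (given above): 28 live cells
Generation 1: 24 live cells
(generation 1 grid is the final answer)

Answer: 111001
000001
000111
001100
010001
100111
000011
000011
101011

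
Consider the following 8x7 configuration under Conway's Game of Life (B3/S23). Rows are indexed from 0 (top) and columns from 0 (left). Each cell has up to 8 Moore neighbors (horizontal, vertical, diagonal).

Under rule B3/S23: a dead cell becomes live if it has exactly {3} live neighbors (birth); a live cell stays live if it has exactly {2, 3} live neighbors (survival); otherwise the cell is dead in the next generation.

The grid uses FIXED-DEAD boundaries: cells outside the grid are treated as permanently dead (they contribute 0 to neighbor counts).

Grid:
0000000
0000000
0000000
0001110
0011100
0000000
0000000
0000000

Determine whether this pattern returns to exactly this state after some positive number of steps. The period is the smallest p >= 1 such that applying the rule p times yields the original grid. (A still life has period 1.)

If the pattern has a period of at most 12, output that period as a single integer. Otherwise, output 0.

Answer: 2

Derivation:
Simulating and comparing each generation to the original:
Gen 0 (original, given above): 6 live cells
Gen 1: 6 live cells, differs from original
Gen 2: 6 live cells, MATCHES original -> period = 2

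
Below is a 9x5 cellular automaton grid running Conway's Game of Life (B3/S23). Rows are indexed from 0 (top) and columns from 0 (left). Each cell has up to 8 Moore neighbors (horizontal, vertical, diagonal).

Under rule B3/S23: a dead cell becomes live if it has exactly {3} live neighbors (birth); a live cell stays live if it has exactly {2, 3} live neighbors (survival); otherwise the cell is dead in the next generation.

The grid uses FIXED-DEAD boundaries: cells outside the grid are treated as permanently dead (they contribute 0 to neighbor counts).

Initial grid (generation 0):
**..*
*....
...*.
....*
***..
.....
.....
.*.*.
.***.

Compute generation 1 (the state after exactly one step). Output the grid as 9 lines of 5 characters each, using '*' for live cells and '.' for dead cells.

Simulating step by step:
Generation 0 (given above): 14 live cells
Generation 1: 13 live cells
(generation 1 grid is the final answer)

Answer: **...
**...
.....
.***.
.*...
.*...
.....
.*.*.
.*.*.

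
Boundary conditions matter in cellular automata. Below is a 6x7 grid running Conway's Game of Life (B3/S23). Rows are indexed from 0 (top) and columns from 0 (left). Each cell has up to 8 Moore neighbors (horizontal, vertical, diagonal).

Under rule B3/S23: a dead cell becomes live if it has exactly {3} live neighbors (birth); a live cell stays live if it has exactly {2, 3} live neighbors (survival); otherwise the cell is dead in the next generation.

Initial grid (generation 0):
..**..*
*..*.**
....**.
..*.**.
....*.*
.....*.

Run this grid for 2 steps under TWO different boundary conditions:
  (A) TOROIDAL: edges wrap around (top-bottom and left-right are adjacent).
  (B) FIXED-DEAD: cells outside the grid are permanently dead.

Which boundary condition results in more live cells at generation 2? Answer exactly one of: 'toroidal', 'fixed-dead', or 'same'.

Answer: fixed-dead

Derivation:
Under TOROIDAL boundary, generation 2:
*....*.
..**...
.......
.....*.
*..*..*
*.....*
Population = 10

Under FIXED-DEAD boundary, generation 2:
..*.***
..*...*
.......
.....*.
....*.*
....**.
Population = 11

Comparison: toroidal=10, fixed-dead=11 -> fixed-dead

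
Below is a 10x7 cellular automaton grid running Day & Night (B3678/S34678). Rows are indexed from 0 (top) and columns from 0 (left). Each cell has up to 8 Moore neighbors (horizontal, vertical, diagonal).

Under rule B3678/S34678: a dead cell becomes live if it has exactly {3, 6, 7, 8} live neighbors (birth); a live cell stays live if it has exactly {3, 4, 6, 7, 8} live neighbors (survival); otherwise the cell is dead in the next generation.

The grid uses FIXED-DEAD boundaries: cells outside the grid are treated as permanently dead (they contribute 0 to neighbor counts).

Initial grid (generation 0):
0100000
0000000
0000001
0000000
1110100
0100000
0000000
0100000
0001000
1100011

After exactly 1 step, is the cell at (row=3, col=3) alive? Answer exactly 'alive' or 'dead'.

Answer: dead

Derivation:
Simulating step by step:
Generation 0 (given above): 13 live cells
Generation 1: 8 live cells
0000000
0000000
0000000
0100000
0100000
1110000
0000000
0000000
1110000
0000000

Cell (3,3) at generation 1: 0 -> dead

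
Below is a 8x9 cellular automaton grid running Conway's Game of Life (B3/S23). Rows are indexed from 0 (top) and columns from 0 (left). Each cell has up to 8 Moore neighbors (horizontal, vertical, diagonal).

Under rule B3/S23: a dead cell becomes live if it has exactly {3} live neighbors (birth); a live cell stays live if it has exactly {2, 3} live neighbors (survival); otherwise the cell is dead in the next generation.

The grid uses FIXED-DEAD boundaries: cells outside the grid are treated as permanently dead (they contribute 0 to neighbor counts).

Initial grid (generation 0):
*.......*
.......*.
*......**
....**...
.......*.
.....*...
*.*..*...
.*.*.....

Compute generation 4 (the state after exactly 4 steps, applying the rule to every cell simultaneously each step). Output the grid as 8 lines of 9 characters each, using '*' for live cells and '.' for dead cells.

Simulating step by step:
Generation 0 (given above): 15 live cells
Generation 1: 16 live cells
.........
.......*.
......***
......***
....***..
......*..
.**.*....
.**......
Generation 2: 13 live cells
.........
......***
.........
........*
.........
...**.*..
.***.....
.***.....
Generation 3: 8 live cells
.......*.
.......*.
........*
.........
.........
...**....
.*.......
.*.*.....
Generation 4: 5 live cells
(generation 4 grid is the final answer)

Answer: .........
.......**
.........
.........
.........
.........
...**....
..*......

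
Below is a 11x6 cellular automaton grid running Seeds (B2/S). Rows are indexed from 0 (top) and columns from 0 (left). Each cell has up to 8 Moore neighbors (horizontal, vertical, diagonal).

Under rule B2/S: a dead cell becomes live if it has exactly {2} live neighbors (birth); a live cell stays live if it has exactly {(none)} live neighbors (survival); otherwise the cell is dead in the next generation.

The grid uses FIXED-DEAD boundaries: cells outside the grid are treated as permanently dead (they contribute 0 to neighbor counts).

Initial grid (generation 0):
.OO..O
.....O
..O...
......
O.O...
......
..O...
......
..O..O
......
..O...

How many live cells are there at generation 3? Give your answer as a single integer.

Answer: 17

Derivation:
Simulating step by step:
Generation 0 (given above): 11 live cells
Generation 1: 14 live cells
....O.
...OO.
......
..OO..
.O....
..OO..
......
.OOO..
......
.OOO..
......
Generation 2: 10 live cells
.....O
.....O
......
.O....
....O.
.O....
....O.
......
O...O.
......
.O.O..
Generation 3: 17 live cells
....O.
....O.
......
......
OOO...
...OOO
......
...OOO
......
OOOOO.
..O...
Population at generation 3: 17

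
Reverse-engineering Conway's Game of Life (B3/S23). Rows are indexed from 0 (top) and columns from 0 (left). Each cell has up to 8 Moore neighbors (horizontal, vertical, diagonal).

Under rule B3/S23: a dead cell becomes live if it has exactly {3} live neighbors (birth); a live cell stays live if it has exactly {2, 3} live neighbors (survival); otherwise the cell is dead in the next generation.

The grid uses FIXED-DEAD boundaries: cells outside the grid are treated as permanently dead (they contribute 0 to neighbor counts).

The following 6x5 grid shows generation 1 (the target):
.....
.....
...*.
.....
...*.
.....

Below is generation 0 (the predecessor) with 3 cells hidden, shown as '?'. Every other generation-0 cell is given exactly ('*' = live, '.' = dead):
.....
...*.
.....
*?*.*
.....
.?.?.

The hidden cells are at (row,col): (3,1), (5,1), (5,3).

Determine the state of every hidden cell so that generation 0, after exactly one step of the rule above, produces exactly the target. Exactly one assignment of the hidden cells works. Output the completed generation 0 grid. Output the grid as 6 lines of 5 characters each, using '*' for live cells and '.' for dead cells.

Hidden generation-0 cells (in order): (3,1), (5,1), (5,3).
A hidden cell only influences target cells in its own 3x3 neighborhood. Try each of the 2^3 = 8 assignments, step the completed generation 0 forward once under B3/S23, and compare with the target:
  (3,1)=. (5,1)=. (5,3)=. -> step gives (4,3)='.' but target has '*' -> reject
  (3,1)=. (5,1)=. (5,3)=* -> step reproduces the target at every cell -> ACCEPT
  (3,1)=. (5,1)=* (5,3)=. -> step gives (4,1)='*' but target has '.' -> reject
  (3,1)=. (5,1)=* (5,3)=* -> step gives (4,1)='*' but target has '.' -> reject
  (3,1)=* (5,1)=. (5,3)=. -> step gives (2,1)='*' but target has '.' -> reject
  (3,1)=* (5,1)=. (5,3)=* -> step gives (2,1)='*' but target has '.' -> reject
  (3,1)=* (5,1)=* (5,3)=. -> step gives (2,1)='*' but target has '.' -> reject
  (3,1)=* (5,1)=* (5,3)=* -> step gives (2,1)='*' but target has '.' -> reject
Unique solution: (3,1)=dead, (5,1)=dead, (5,3)=live.
Check: live-neighbor counts of every cell in the completed generation 0:
00111
00101
12232
02020
12232
00101
Applying B3/S23 to generation 0 with these counts gives:
.....
.....
...*.
.....
...*.
.....
which matches the target exactly.

Answer: .....
...*.
.....
*.*.*
.....
...*.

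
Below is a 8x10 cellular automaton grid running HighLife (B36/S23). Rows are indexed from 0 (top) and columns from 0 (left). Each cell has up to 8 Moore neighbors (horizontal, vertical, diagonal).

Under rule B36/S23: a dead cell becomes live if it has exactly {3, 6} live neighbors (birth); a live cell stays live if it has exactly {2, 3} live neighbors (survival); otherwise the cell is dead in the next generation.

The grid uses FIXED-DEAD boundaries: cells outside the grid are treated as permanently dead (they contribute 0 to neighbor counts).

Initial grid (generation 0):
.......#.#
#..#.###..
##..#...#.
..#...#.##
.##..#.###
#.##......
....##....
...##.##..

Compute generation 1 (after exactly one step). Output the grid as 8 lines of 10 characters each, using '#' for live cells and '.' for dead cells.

Simulating step by step:
Generation 0 (given above): 30 live cells
Generation 1: 34 live cells
(generation 1 grid is the final answer)

Answer: .......##.
##..####..
#####...##
#.##.##...
......##.#
..##.##.#.
..#..##...
...##.#...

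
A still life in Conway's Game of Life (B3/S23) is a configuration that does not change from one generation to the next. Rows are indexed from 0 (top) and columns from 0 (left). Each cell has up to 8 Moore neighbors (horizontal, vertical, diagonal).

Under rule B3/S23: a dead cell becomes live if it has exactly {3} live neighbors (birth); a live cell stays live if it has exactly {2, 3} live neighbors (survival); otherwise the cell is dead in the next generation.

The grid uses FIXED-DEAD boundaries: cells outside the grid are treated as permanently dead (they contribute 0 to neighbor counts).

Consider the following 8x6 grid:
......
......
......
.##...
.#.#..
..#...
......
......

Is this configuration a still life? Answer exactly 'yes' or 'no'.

Compute generation 1 and compare to generation 0 (given above):
Generation 1:
......
......
......
.##...
.#.#..
..#...
......
......
The grids are IDENTICAL -> still life.

Answer: yes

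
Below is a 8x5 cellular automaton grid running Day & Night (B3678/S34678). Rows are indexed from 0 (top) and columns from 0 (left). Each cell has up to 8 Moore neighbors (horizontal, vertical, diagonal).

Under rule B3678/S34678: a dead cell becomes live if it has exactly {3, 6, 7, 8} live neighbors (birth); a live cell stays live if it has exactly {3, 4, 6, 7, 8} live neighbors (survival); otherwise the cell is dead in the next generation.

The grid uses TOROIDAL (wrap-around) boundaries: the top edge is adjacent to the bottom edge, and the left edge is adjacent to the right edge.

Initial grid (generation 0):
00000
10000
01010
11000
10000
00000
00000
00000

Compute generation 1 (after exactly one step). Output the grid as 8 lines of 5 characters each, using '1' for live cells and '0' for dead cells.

Answer: 00000
00000
01101
11101
01000
00000
00000
00000

Derivation:
Simulating step by step:
Generation 0 (given above): 6 live cells
Generation 1: 8 live cells
(generation 1 grid is the final answer)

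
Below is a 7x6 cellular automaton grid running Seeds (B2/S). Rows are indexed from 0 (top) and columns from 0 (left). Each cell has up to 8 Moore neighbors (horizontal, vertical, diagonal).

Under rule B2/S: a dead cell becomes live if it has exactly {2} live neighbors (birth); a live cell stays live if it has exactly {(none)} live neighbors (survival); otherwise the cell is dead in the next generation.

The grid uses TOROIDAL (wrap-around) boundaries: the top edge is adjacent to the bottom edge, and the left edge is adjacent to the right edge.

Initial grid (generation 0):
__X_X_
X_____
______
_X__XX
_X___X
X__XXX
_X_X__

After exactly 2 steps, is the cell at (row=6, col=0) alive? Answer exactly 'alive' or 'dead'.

Answer: alive

Derivation:
Simulating step by step:
Generation 0 (given above): 14 live cells
Generation 1: 8 live cells
X____X
_X_X_X
_X__X_
__X___
______
______
______
Generation 2: 7 live cells
_XX___
______
_____X
_X_X__
______
______
X____X

Cell (6,0) at generation 2: 1 -> alive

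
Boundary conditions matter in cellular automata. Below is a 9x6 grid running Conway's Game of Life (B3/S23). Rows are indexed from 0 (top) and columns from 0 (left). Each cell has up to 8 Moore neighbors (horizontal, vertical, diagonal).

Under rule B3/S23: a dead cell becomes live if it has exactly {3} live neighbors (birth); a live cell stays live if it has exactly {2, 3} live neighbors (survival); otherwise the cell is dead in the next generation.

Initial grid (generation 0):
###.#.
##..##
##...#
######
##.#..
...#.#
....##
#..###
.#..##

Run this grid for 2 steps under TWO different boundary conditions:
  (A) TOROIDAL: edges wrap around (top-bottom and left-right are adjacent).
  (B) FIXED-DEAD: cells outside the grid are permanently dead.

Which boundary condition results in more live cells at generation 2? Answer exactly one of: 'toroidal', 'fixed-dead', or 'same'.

Under TOROIDAL boundary, generation 2:
...#..
...#..
...##.
......
..###.
......
..###.
......
......
Population = 10

Under FIXED-DEAD boundary, generation 2:
..#..#
..#..#
...#.#
....#.
..##.#
....#.
..###.
....#.
....#.
Population = 16

Comparison: toroidal=10, fixed-dead=16 -> fixed-dead

Answer: fixed-dead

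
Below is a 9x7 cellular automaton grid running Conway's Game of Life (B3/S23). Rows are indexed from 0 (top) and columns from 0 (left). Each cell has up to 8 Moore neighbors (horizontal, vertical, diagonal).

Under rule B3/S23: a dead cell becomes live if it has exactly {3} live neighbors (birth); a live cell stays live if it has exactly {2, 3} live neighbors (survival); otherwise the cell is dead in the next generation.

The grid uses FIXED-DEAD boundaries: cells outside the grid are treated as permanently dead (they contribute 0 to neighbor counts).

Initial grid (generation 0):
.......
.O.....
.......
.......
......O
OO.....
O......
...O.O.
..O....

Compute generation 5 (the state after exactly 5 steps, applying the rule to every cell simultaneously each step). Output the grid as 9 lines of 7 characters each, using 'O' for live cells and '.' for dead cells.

Simulating step by step:
Generation 0 (given above): 8 live cells
Generation 1: 4 live cells
.......
.......
.......
.......
.......
OO.....
OO.....
.......
.......
Generation 2: 4 live cells
.......
.......
.......
.......
.......
OO.....
OO.....
.......
.......
Generation 3: 4 live cells
.......
.......
.......
.......
.......
OO.....
OO.....
.......
.......
Generation 4: 4 live cells
.......
.......
.......
.......
.......
OO.....
OO.....
.......
.......
Generation 5: 4 live cells
(generation 5 grid is the final answer)

Answer: .......
.......
.......
.......
.......
OO.....
OO.....
.......
.......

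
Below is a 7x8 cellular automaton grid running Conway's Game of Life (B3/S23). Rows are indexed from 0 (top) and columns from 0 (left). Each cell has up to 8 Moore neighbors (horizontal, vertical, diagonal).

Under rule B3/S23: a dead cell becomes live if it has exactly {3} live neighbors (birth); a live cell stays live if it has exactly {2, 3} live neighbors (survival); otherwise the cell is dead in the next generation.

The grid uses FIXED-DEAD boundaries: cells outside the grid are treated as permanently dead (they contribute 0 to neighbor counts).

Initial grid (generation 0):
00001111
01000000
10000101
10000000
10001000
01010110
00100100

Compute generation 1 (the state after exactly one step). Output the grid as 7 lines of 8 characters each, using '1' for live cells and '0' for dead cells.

Simulating step by step:
Generation 0 (given above): 17 live cells
Generation 1: 21 live cells
(generation 1 grid is the final answer)

Answer: 00000110
00001001
11000000
11000000
11001100
01110110
00101110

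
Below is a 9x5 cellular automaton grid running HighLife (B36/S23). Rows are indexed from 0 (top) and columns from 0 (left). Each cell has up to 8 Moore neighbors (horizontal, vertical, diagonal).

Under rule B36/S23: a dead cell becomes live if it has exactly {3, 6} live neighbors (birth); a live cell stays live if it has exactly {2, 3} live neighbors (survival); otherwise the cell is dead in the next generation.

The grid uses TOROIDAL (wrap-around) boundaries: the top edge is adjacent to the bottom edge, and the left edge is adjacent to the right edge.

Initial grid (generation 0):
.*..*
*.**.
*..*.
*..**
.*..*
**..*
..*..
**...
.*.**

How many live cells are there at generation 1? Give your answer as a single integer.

Simulating step by step:
Generation 0 (given above): 21 live cells
Generation 1: 24 live cells
.*...
*.**.
*....
.***.
.**..
.****
..*.*
**.**
**.**
Population at generation 1: 24

Answer: 24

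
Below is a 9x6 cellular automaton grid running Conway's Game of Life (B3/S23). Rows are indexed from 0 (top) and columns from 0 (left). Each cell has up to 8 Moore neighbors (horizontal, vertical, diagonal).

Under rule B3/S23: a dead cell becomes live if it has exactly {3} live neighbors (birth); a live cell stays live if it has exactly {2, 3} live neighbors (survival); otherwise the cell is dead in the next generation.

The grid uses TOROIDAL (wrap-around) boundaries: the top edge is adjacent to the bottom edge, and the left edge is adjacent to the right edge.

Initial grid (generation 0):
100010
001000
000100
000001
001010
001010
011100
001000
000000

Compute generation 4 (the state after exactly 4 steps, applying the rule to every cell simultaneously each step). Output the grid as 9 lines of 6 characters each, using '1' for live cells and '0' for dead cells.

Simulating step by step:
Generation 0 (given above): 13 live cells
Generation 1: 10 live cells
000000
000100
000000
000110
000011
000010
010000
011100
000000
Generation 2: 13 live cells
000000
000000
000110
000111
000001
000011
010100
011000
001000
Generation 3: 17 live cells
000000
000000
000101
000101
100100
100011
110110
010100
011000
Generation 4: 13 live cells
(generation 4 grid is the final answer)

Answer: 000000
000000
000000
101101
100100
001000
010100
000110
011000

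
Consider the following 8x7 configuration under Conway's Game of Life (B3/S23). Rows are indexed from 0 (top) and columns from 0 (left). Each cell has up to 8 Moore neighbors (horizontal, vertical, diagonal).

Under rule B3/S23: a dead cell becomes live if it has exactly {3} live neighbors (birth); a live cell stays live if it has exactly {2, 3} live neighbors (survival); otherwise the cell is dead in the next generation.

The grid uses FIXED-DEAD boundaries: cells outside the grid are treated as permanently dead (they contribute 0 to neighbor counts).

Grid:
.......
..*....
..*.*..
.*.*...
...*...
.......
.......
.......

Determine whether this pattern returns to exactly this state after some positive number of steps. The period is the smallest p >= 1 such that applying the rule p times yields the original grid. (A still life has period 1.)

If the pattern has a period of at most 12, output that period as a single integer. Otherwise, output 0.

Simulating and comparing each generation to the original:
Gen 0 (original, given above): 6 live cells
Gen 1: 6 live cells, differs from original
Gen 2: 6 live cells, MATCHES original -> period = 2

Answer: 2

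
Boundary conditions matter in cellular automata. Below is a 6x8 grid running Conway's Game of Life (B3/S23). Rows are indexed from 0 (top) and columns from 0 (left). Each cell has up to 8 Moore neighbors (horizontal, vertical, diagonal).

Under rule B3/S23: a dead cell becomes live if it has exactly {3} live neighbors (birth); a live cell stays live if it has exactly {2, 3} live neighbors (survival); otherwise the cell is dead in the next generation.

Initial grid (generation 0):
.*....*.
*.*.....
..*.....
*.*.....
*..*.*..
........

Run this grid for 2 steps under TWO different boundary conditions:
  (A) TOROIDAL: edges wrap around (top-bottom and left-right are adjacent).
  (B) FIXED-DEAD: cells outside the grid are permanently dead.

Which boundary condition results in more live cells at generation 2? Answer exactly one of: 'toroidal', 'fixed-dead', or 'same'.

Under TOROIDAL boundary, generation 2:
........
.***....
.*......
.*.*....
..*.....
........
Population = 7

Under FIXED-DEAD boundary, generation 2:
........
.***....
.*......
.*.*....
..*.....
........
Population = 7

Comparison: toroidal=7, fixed-dead=7 -> same

Answer: same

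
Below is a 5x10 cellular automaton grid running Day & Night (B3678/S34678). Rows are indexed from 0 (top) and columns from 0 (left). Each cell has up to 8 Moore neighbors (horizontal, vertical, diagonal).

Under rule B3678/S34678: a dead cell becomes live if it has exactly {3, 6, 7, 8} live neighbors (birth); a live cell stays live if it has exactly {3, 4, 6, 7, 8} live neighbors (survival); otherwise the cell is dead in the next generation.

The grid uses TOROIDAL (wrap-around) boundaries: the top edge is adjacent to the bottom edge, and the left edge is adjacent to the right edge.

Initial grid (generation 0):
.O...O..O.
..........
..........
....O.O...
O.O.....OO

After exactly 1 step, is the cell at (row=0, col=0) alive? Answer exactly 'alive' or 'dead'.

Answer: alive

Derivation:
Simulating step by step:
Generation 0 (given above): 9 live cells
Generation 1: 6 live cells
O.........
..........
..........
.........O
.O...O.O.O

Cell (0,0) at generation 1: 1 -> alive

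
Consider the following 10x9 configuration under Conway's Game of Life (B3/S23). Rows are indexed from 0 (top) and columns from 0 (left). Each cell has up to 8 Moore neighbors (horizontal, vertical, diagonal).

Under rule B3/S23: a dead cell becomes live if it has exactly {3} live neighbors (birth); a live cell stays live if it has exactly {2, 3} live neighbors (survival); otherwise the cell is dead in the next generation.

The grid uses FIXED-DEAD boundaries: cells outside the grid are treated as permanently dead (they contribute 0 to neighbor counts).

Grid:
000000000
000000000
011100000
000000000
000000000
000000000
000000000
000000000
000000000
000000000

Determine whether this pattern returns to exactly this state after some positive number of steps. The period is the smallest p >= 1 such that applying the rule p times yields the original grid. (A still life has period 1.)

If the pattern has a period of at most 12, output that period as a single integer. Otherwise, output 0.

Answer: 2

Derivation:
Simulating and comparing each generation to the original:
Gen 0 (original, given above): 3 live cells
Gen 1: 3 live cells, differs from original
Gen 2: 3 live cells, MATCHES original -> period = 2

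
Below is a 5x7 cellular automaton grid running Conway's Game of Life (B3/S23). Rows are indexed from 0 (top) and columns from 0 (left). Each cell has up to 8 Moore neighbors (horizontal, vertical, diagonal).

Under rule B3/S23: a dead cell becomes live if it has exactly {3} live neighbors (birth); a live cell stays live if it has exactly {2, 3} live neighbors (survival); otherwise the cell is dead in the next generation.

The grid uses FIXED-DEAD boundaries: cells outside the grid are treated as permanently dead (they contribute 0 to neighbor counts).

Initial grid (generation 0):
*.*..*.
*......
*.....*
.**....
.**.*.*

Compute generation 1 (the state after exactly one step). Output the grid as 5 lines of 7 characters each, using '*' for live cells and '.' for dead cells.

Answer: .*.....
*......
*......
*.**.*.
.***...

Derivation:
Simulating step by step:
Generation 0 (given above): 12 live cells
Generation 1: 10 live cells
(generation 1 grid is the final answer)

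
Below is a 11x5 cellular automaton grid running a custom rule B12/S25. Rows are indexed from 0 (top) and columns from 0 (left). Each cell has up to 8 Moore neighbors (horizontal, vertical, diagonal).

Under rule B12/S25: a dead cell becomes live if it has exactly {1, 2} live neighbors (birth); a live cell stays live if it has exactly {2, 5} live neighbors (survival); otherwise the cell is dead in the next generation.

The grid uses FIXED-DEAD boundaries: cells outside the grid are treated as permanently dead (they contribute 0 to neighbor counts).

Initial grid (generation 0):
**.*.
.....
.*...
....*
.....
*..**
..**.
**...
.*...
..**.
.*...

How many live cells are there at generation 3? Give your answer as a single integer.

Answer: 22

Derivation:
Simulating step by step:
Generation 0 (given above): 16 live cells
Generation 1: 27 live cells
..*.*
...**
*.***
****.
***..
.*..*
.....
*..**
...**
*...*
*..**
Generation 2: 23 live cells
.*..*
*....
*.*..
...*.
..*.*
...*.
***..
.**..
***..
.**..
.****
Generation 3: 22 live cells
*.**.
*.***
...**
*...*
.**.*
*...*
*...*
..*..
..*..
....*
*....
Population at generation 3: 22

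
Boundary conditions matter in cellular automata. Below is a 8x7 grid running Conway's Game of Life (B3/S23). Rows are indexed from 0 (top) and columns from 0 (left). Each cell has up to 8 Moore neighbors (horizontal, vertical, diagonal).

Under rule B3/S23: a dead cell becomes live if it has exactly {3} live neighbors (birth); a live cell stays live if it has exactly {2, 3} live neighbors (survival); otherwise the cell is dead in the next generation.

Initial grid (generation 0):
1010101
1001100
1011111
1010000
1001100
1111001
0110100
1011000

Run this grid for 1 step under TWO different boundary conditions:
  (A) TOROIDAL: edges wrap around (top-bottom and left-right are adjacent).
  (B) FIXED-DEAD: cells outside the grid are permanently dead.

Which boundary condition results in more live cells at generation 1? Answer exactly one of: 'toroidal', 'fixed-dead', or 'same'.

Answer: toroidal

Derivation:
Under TOROIDAL boundary, generation 1:
1010111
0000000
1010010
1010000
0000100
0000011
0000101
1000111
Population = 19

Under FIXED-DEAD boundary, generation 1:
0100110
1000001
1010010
1010000
1000100
1000010
0000100
0011000
Population = 17

Comparison: toroidal=19, fixed-dead=17 -> toroidal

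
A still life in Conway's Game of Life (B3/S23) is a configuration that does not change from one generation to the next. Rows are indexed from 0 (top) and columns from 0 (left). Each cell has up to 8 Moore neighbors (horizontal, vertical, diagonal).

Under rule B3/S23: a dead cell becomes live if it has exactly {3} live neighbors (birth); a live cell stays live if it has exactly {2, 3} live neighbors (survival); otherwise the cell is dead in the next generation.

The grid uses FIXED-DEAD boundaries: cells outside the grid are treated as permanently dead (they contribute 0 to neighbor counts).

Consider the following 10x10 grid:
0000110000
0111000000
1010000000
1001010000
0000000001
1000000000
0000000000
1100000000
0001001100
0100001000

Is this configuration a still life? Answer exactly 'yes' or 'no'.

Compute generation 1 and compare to generation 0 (given above):
Generation 1:
0011100000
0111100000
1000100000
0100000000
0000000000
0000000000
1100000000
0000000000
1110001100
0000001100
Cell (0,2) differs: gen0=0 vs gen1=1 -> NOT a still life.

Answer: no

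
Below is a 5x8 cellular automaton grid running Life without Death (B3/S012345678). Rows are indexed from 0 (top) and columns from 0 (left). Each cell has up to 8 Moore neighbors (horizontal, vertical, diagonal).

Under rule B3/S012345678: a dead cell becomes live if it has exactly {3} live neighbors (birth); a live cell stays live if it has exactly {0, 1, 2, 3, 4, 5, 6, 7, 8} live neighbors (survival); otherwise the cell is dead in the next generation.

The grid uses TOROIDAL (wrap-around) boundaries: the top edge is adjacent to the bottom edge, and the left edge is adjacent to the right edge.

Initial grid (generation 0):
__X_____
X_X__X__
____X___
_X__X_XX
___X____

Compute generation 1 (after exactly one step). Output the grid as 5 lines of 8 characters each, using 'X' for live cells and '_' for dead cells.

Simulating step by step:
Generation 0 (given above): 10 live cells
Generation 1: 22 live cells
(generation 1 grid is the final answer)

Answer: _XXX____
XXXX_X__
XX_XX_XX
_X_XXXXX
__XX____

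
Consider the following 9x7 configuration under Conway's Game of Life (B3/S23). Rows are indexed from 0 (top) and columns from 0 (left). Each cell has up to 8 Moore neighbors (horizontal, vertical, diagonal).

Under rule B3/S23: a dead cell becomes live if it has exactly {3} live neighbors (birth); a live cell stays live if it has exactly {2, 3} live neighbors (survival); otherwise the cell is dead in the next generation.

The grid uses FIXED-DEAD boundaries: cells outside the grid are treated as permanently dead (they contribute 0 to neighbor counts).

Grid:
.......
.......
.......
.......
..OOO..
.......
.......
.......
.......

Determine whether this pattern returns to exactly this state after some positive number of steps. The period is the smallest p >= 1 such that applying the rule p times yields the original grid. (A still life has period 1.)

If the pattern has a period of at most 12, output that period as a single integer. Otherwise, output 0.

Simulating and comparing each generation to the original:
Gen 0 (original, given above): 3 live cells
Gen 1: 3 live cells, differs from original
Gen 2: 3 live cells, MATCHES original -> period = 2

Answer: 2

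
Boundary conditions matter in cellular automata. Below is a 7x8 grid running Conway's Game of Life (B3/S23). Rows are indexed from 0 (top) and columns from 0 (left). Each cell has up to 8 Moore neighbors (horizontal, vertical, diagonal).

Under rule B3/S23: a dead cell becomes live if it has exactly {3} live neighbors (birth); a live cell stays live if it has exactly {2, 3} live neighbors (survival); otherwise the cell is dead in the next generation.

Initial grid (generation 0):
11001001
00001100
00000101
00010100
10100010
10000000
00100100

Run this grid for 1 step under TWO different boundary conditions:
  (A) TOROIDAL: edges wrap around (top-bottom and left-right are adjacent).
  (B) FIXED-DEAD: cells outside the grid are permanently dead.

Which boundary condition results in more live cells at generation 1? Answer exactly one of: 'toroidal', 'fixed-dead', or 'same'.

Under TOROIDAL boundary, generation 1:
11011010
00001101
00000100
00001101
01000001
00000001
00000001
Population = 16

Under FIXED-DEAD boundary, generation 1:
00001100
00001100
00000100
00001100
01000000
00000000
00000000
Population = 8

Comparison: toroidal=16, fixed-dead=8 -> toroidal

Answer: toroidal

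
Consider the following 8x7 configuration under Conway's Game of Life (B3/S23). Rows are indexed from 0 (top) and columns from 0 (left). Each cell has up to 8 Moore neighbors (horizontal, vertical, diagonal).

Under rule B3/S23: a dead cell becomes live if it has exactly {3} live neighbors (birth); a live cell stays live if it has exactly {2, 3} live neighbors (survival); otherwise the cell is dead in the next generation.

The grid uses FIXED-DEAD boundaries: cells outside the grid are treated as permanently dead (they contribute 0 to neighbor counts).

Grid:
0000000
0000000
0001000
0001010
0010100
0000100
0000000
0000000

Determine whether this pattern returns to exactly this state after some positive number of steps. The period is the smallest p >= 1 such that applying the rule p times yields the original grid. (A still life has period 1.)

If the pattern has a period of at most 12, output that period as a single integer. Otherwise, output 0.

Simulating and comparing each generation to the original:
Gen 0 (original, given above): 6 live cells
Gen 1: 6 live cells, differs from original
Gen 2: 6 live cells, MATCHES original -> period = 2

Answer: 2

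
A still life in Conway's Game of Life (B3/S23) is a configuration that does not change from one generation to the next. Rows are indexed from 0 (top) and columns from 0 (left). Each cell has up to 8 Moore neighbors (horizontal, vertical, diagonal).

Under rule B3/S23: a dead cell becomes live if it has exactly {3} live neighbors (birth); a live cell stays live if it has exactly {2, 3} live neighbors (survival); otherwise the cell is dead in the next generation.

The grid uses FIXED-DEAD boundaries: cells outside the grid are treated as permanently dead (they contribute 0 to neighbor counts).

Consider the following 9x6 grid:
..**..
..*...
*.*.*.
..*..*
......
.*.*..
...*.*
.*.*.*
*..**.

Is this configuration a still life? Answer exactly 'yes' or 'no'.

Answer: no

Derivation:
Compute generation 1 and compare to generation 0 (given above):
Generation 1:
..**..
..*...
..*...
.*.*..
..*...
..*.*.
...*..
...*.*
..***.
Cell (2,0) differs: gen0=1 vs gen1=0 -> NOT a still life.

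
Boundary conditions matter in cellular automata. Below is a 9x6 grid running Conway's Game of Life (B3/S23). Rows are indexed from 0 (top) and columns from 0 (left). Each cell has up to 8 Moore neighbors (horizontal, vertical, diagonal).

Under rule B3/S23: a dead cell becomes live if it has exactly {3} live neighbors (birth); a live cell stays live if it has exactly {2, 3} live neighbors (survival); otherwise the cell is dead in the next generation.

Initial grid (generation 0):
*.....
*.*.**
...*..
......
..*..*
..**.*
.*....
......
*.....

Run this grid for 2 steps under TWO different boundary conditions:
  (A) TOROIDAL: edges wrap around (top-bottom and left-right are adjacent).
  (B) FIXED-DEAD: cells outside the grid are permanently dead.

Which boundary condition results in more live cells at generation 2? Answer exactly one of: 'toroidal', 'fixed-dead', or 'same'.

Answer: toroidal

Derivation:
Under TOROIDAL boundary, generation 2:
**..*.
.***..
..**..
..*..*
....**
....**
..*...
......
......
Population = 15

Under FIXED-DEAD boundary, generation 2:
..*...
...**.
..***.
..*...
.*..*.
.*..*.
.**...
......
......
Population = 13

Comparison: toroidal=15, fixed-dead=13 -> toroidal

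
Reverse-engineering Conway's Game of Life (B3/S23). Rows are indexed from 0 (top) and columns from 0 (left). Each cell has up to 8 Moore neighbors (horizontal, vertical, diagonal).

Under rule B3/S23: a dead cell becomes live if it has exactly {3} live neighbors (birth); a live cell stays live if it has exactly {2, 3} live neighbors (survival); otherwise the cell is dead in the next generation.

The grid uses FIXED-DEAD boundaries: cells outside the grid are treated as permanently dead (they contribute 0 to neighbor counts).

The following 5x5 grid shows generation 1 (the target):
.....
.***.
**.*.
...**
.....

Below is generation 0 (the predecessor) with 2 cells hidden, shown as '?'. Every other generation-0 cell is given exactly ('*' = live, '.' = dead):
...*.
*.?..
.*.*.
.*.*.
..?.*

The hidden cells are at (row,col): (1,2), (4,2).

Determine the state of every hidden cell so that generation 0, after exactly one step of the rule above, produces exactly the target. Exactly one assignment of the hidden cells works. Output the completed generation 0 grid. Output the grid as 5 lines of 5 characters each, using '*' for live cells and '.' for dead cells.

Hidden generation-0 cells (in order): (1,2), (4,2).
A hidden cell only influences target cells in its own 3x3 neighborhood. Try each of the 2^2 = 4 assignments, step the completed generation 0 forward once under B3/S23, and compare with the target:
  (1,2)=. (4,2)=. -> step gives (1,1)='.' but target has '*' -> reject
  (1,2)=. (4,2)=* -> step gives (1,1)='.' but target has '*' -> reject
  (1,2)=* (4,2)=. -> step reproduces the target at every cell -> ACCEPT
  (1,2)=* (4,2)=* -> step gives (3,1)='*' but target has '.' -> reject
Unique solution: (1,2)=live, (4,2)=dead.
Check: live-neighbor counts of every cell in the completed generation 0:
12211
13332
33522
21423
11221
Applying B3/S23 to generation 0 with these counts gives:
.....
.***.
**.*.
...**
.....
which matches the target exactly.

Answer: ...*.
*.*..
.*.*.
.*.*.
....*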